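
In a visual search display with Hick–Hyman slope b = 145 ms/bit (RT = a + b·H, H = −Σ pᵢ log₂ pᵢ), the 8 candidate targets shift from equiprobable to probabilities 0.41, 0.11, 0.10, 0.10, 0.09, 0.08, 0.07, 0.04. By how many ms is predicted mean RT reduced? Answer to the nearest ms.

58 ms

The RT saving is b·ΔH. Equiprobable H₀ = log₂(8) = 3.0000 bits; with the given probabilities H = 2.6005 bits.
b·(H₀ − H) = 145 × (3.0000 − 2.6005) = 57.92 ms.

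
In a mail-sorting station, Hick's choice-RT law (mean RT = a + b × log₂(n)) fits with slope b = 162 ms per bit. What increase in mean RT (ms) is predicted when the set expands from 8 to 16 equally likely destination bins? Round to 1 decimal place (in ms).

ΔRT = (a + b log₂ n₂) − (a + b log₂ n₁) = b·(log₂ n₂ − log₂ n₁).
log₂(16) − log₂(8) = log₂(16/8) = log₂(2) = 1.
ΔRT = 162 × 1.0000 = 162.000 ms.

162.0 ms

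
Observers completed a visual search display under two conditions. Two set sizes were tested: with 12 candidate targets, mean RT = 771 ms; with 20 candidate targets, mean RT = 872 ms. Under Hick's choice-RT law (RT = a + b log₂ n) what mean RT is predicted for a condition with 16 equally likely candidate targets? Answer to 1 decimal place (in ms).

827.9 ms

Solve the two-equation system in a and b:
  b = (872 − 771) / (log₂ 20 − log₂ 12) = 101 / (4.3219 − 3.5850) = 137.048 ms/bit
  a = 771 − 137.048 × 3.5850 = 279.686 ms
Then RT(16) = 279.686 + 137.048 × log₂ 16 = 279.686 + 137.048 × 4 ≈ 827.880 ms.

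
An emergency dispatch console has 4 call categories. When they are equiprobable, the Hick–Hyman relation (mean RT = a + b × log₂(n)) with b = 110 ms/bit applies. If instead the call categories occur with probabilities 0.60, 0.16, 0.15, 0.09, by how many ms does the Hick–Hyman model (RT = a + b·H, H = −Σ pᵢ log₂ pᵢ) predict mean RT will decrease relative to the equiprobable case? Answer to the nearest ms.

The RT saving is b·ΔH. Equiprobable H₀ = log₂(4) = 2.0000 bits; with the given probabilities H = 1.5884 bits.
b·(H₀ − H) = 110 × (2.0000 − 1.5884) = 45.28 ms.

45 ms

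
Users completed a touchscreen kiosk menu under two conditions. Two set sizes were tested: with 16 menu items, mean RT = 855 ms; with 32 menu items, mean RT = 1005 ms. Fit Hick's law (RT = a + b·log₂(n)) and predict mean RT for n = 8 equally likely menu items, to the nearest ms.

RT is linear in log₂ n, so two points fix the line:
  b = (1005 − 855) / (log₂ 32 − log₂ 16) = 150 / (5 − 4) = 150 ms/bit
  a = 855 − 150 × 4 = 255 ms
Then RT(8) = 255 + 150 × log₂ 8 = 255 + 150 × 3 ≈ 705.000 ms.

705 ms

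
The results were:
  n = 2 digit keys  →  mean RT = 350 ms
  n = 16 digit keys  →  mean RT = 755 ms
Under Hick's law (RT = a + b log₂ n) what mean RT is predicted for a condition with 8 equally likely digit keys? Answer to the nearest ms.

620 ms

Solve the two-equation system in a and b:
  b = (755 − 350) / (log₂ 16 − log₂ 2) = 405 / (4 − 1) = 135 ms/bit
  a = 350 − 135 × 1 = 215 ms
Then RT(8) = 215 + 135 × log₂ 8 = 215 + 135 × 3 ≈ 620.000 ms.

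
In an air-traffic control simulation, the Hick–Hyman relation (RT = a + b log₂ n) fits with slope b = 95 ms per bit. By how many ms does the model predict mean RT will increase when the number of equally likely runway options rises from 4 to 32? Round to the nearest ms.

285 ms

The intercept a cancels: ΔRT = b·(log₂ n₂ − log₂ n₁) = b·log₂(n₂/n₁).
log₂(32) − log₂(4) = log₂(32/4) = log₂(8) = 3.
ΔRT = 95 × 3.0000 = 285.000 ms.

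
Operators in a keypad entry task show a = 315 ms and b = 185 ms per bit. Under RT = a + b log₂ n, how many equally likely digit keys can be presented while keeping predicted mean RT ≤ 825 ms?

6

Set 315 + 185·log₂ n ≤ 825 → log₂ n ≤ (825 − 315)/185 = 2.7568.
So n ≤ 2^2.7568 = 6.759; the largest integer n is 6.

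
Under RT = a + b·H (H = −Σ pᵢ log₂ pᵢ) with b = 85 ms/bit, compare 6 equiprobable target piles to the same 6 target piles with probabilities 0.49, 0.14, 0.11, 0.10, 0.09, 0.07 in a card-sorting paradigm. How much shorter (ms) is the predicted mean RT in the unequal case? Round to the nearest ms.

Equiprobable entropy H₀ = log₂ 6 = 2.5850 bits.
Skewed entropy H = −Σ pᵢ log₂ pᵢ = 2.1651 bits.
ΔRT = b·(H₀ − H) = 85 × 0.4199 = 35.69 ms.

36 ms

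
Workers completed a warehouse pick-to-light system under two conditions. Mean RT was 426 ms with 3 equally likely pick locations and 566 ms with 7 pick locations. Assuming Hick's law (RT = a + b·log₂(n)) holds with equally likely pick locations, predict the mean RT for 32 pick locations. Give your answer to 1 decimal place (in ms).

Fit slope and intercept:
  b = (566 − 426) / (log₂ 7 − log₂ 3) = 140 / (2.8074 − 1.5850) = 114.530 ms/bit
  a = 426 − 114.530 × 1.5850 = 244.475 ms
Then RT(32) = 244.475 + 114.530 × log₂ 32 = 244.475 + 114.530 × 5 ≈ 817.123 ms.

817.1 ms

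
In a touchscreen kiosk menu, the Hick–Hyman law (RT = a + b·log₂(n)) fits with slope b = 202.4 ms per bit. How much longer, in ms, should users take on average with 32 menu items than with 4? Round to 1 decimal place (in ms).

Only the slope matters, since a is common to both: ΔRT = b·log₂(n₂/n₁).
log₂(32) − log₂(4) = log₂(32/4) = log₂(8) = 3.
ΔRT = 202.4 × 3.0000 = 607.200 ms.

607.2 ms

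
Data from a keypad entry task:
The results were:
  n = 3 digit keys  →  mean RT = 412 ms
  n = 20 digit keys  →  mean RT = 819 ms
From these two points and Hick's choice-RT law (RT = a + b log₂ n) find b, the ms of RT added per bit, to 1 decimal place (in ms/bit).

148.7 ms/bit

b = (RT₂ − RT₁)/(log₂ n₂ − log₂ n₁) = (819 − 412)/(4.3219 − 1.5850) = 148.705 ms/bit.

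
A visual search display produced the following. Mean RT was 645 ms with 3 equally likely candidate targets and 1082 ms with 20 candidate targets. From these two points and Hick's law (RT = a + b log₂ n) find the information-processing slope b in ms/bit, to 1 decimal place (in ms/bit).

159.7 ms/bit

Slope: b = (1082 − 645) / (log₂ 20 − log₂ 3) = 437/2.7370 = 159.666 ms/bit.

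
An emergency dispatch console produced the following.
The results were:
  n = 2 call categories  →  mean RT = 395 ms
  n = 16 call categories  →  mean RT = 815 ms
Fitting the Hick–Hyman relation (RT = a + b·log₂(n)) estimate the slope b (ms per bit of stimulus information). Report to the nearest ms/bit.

b = (RT₂ − RT₁)/(log₂ n₂ − log₂ n₁) = (815 − 395)/(4 − 1) = 140 ms/bit.

140 ms/bit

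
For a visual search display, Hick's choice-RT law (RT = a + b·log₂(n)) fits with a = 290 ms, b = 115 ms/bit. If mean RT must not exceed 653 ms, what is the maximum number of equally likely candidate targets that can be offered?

8

Information budget: (653 − 290)/115 = 3.1565 bits, so n ≤ 2^3.1565 = 8.917 → at most 8.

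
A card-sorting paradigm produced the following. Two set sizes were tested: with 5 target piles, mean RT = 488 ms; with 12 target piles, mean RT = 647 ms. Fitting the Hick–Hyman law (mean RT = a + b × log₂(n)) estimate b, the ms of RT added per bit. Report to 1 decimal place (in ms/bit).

125.9 ms/bit

The slope on a log₂ axis is (647 − 488) / (3.5850 − 2.3219) = 125.887 ms/bit.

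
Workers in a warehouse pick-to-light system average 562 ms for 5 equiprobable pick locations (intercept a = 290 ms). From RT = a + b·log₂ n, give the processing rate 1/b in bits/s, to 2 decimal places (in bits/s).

8.54 bits/s

b = (562 − 290)/log₂ 5 = 272/2.3219 = 117.144 ms per bit = 0.11714 s/bit; the reciprocal is 8.537 bits/s.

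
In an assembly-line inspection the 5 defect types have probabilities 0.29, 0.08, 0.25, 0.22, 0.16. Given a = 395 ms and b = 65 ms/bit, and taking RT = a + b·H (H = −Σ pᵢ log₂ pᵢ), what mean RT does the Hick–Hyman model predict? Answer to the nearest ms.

539 ms

Entropy contributions −pᵢ log₂ pᵢ: 0.5179, 0.2915, 0.5000, 0.4806, 0.4230; sum H = 2.2130 bits.
RT = a + bH = 395 + 65·2.2130 = 538.85 ms.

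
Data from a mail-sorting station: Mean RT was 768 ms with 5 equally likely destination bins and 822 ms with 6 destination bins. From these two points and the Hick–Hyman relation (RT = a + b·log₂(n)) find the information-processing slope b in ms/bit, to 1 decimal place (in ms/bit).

205.3 ms/bit

Slope: b = (822 − 768) / (log₂ 6 − log₂ 5) = 54/0.2630 = 205.296 ms/bit.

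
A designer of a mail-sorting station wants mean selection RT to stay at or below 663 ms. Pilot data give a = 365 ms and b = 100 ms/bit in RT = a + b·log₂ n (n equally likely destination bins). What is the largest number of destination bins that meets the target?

7

100·log₂ n ≤ 663 − 365 = 298, giving log₂ n ≤ 2.9800 and n ≤ 7.890. The largest whole number is 7.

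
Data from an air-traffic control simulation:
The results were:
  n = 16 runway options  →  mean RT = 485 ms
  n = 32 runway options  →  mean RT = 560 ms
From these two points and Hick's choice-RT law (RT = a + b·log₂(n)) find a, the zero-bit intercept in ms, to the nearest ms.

b = (RT₂ − RT₁)/(log₂ n₂ − log₂ n₁) = (560 − 485)/(5 − 4) = 75 ms/bit.
Intercept: a = 485 − 75·log₂(16) = 185.000 ms.

185 ms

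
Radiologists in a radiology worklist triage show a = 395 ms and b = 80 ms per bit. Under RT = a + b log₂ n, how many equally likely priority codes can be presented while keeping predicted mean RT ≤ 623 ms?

7

Information budget: (623 − 395)/80 = 2.8500 bits, so n ≤ 2^2.8500 = 7.210 → at most 7.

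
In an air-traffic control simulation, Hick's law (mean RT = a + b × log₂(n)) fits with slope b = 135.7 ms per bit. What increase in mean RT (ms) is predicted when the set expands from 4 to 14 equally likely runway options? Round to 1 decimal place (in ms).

245.3 ms

ΔRT = (a + b log₂ n₂) − (a + b log₂ n₁) = b·(log₂ n₂ − log₂ n₁).
log₂(14) − log₂(4) = 3.8074 − 2 = 1.8074.
ΔRT = 135.7 × 1.8074 = 245.258 ms.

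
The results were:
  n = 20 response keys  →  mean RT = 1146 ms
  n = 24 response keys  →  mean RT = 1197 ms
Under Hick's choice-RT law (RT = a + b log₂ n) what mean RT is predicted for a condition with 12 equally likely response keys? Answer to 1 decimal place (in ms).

With log₂ n on the abscissa the relation is linear; from the two conditions:
  b = (1197 − 1146) / (log₂ 24 − log₂ 20) = 51 / (4.5850 − 4.3219) = 193.891 ms/bit
  a = 1146 − 193.891 × 4.3219 = 308.017 ms
Then RT(12) = 308.017 + 193.891 × log₂ 12 = 308.017 + 193.891 × 3.5850 ≈ 1003.109 ms.

1003.1 ms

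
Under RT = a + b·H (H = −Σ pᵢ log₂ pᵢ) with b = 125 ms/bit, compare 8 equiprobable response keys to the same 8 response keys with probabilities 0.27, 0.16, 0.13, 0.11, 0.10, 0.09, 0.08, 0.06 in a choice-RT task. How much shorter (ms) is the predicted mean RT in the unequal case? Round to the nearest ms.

Equiprobable entropy H₀ = log₂ 8 = 3.0000 bits.
Skewed entropy H = −Σ pᵢ log₂ pᵢ = 2.8459 bits.
ΔRT = b·(H₀ − H) = 125 × 0.1541 = 19.27 ms.

19 ms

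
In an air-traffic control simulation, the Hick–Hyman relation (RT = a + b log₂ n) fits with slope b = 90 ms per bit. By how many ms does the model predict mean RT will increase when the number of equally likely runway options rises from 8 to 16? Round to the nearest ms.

90 ms

ΔRT = (a + b log₂ n₂) − (a + b log₂ n₁) = b·(log₂ n₂ − log₂ n₁).
log₂(16) − log₂(8) = log₂(16/8) = log₂(2) = 1.
ΔRT = 90 × 1.0000 = 90.000 ms.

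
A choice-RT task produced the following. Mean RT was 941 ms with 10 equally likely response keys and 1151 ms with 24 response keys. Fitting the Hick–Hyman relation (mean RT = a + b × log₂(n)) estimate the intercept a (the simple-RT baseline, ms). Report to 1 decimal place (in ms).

Slope: b = (1151 − 941) / (log₂ 24 − log₂ 10) = 210/1.2630 = 166.266 ms/bit.
Intercept: a = 941 − 166.266·log₂(10) = 388.675 ms.

388.7 ms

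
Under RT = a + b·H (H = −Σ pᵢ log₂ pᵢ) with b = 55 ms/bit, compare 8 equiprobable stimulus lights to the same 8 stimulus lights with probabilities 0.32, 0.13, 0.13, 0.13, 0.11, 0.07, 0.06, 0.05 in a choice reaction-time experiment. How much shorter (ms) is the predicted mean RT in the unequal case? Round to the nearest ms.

The RT saving is b·ΔH. Equiprobable H₀ = log₂(8) = 3.0000 bits; with the given probabilities H = 2.7524 bits.
b·(H₀ − H) = 55 × (3.0000 − 2.7524) = 13.62 ms.

14 ms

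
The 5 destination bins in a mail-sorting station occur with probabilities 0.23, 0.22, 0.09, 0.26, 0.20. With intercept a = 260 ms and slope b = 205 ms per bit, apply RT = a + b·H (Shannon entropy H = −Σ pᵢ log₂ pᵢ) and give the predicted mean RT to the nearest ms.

721 ms

H = 0.23·log₂(1/0.23) + 0.22·log₂(1/0.22) + 0.09·log₂(1/0.09) + 0.26·log₂(1/0.26) + 0.20·log₂(1/0.20) = 2.2506 bits.
RT = 260 + 205 × 2.2506 = 721.37 ms.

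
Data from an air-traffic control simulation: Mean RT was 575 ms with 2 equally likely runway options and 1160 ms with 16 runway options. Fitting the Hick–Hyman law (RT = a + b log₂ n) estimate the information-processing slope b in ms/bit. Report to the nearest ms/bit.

195 ms/bit

b = (RT₂ − RT₁)/(log₂ n₂ − log₂ n₁) = (1160 − 575)/(4 − 1) = 195 ms/bit.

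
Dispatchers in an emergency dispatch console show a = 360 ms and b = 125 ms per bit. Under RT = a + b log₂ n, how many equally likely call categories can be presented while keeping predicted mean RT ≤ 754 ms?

125·log₂ n ≤ 754 − 360 = 394, giving log₂ n ≤ 3.1520 and n ≤ 8.889. The largest whole number is 8.

8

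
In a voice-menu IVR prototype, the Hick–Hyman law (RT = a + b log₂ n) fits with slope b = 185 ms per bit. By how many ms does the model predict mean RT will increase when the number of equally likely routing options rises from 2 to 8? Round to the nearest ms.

370 ms

ΔRT = (a + b log₂ n₂) − (a + b log₂ n₁) = b·(log₂ n₂ − log₂ n₁).
log₂(8) − log₂(2) = log₂(8/2) = log₂(4) = 2.
ΔRT = 185 × 2.0000 = 370.000 ms.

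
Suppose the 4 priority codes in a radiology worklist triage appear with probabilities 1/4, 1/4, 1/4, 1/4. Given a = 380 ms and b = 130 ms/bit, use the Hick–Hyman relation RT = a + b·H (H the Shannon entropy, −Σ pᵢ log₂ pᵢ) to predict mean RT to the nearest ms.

H = −Σ pᵢ log₂ pᵢ = 0.25·2 + 0.25·2 + 0.25·2 + 0.25·2 = 2.000 bits.
RT = 380 + 130 × 2.000 = 640.00 ms.

640 ms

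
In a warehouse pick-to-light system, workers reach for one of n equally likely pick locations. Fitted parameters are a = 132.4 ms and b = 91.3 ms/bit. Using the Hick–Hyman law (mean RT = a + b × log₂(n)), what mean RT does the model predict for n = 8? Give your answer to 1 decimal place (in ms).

406.3 ms

log₂(8) = 3 bits, so RT = 132.4 + 91.3 × 3 ≈ 406.300 ms.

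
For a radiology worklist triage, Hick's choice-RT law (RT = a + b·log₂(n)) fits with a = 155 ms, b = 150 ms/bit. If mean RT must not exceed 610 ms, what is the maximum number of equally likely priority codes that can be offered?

150·log₂ n ≤ 610 − 155 = 455, giving log₂ n ≤ 3.0333 and n ≤ 8.187. The largest whole number is 8.

8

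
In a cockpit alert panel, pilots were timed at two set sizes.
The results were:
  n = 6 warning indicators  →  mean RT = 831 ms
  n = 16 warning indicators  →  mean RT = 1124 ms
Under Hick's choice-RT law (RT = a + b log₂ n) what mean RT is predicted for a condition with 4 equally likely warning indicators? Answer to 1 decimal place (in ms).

709.9 ms

RT is linear in log₂ n, so two points fix the line:
  b = (1124 − 831) / (log₂ 16 − log₂ 6) = 293 / (4 − 2.5850) = 207.062 ms/bit
  a = 831 − 207.062 × 2.5850 = 295.753 ms
Then RT(4) = 295.753 + 207.062 × log₂ 4 = 295.753 + 207.062 × 2 ≈ 709.877 ms.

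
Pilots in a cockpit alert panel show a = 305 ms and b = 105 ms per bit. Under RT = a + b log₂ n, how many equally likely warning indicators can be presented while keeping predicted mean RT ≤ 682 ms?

12

Set 305 + 105·log₂ n ≤ 682 → log₂ n ≤ (682 − 305)/105 = 3.5905.
So n ≤ 2^3.5905 = 12.046; the largest integer n is 12.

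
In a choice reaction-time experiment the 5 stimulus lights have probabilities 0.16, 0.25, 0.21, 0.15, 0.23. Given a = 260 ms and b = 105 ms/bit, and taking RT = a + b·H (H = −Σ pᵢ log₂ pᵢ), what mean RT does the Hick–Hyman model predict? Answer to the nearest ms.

Entropy contributions −pᵢ log₂ pᵢ: 0.4230, 0.5000, 0.4728, 0.4105, 0.4877; sum H = 2.2941 bits.
RT = a + bH = 260 + 105·2.2941 = 500.88 ms.

501 ms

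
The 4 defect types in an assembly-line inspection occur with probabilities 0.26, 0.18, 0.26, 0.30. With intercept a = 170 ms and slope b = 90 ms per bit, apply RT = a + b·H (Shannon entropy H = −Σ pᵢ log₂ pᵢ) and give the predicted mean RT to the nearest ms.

H = 0.26·log₂(1/0.26) + 0.18·log₂(1/0.18) + 0.26·log₂(1/0.26) + 0.30·log₂(1/0.30) = 1.9770 bits.
RT = 170 + 90 × 1.9770 = 347.93 ms.

348 ms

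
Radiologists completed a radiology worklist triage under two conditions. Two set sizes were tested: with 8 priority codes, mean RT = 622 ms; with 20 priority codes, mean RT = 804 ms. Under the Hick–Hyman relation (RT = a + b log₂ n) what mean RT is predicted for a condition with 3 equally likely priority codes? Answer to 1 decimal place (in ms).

Fit slope and intercept:
  b = (804 − 622) / (log₂ 20 − log₂ 8) = 182 / (4.3219 − 3) = 137.678 ms/bit
  a = 622 − 137.678 × 3 = 208.967 ms
Then RT(3) = 208.967 + 137.678 × log₂ 3 = 208.967 + 137.678 × 1.5850 ≈ 427.181 ms.

427.2 ms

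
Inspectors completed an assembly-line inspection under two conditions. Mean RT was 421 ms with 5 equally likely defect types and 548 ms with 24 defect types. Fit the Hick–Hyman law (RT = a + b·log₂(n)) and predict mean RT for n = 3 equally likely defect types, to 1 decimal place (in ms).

Solve the two-equation system in a and b:
  b = (548 − 421) / (log₂ 24 − log₂ 5) = 127 / (4.5850 − 2.3219) = 56.119 ms/bit
  a = 421 − 56.119 × 2.3219 = 290.695 ms
Then RT(3) = 290.695 + 56.119 × log₂ 3 = 290.695 + 56.119 × 1.5850 ≈ 379.642 ms.

379.6 ms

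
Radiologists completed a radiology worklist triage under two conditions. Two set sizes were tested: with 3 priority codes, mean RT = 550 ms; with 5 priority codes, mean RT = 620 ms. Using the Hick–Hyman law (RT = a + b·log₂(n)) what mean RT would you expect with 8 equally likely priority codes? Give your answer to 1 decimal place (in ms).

RT is linear in log₂ n, so two points fix the line:
  b = (620 − 550) / (log₂ 5 − log₂ 3) = 70 / (2.3219 − 1.5850) = 94.984 ms/bit
  a = 550 − 94.984 × 1.5850 = 399.454 ms
Then RT(8) = 399.454 + 94.984 × log₂ 8 = 399.454 + 94.984 × 3 ≈ 684.406 ms.

684.4 ms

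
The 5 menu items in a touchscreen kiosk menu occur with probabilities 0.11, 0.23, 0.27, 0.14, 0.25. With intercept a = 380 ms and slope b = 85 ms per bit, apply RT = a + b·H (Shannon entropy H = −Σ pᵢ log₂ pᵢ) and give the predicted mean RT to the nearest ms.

571 ms

H = 0.11·log₂(1/0.11) + 0.23·log₂(1/0.23) + 0.27·log₂(1/0.27) + 0.14·log₂(1/0.14) + 0.25·log₂(1/0.25) = 2.2451 bits.
RT = 380 + 85 × 2.2451 = 570.83 ms.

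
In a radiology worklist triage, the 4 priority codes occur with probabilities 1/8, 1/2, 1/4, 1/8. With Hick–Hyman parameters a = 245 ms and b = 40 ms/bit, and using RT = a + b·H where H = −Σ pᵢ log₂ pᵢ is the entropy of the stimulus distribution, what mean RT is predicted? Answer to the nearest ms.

Each term −pᵢ log₂ pᵢ: 0.125·3 + 0.5·1 + 0.25·2 + 0.125·3; summed, H = 1.750 bits.
Mean RT = a + bH = 245 + 40·1.750 = 315.00 ms.

315 ms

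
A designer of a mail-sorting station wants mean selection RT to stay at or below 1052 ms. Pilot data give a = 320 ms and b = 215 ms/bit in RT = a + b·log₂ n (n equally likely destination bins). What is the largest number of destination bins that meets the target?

215·log₂ n ≤ 1052 − 320 = 732, giving log₂ n ≤ 3.4047 and n ≤ 10.590. The largest whole number is 10.

10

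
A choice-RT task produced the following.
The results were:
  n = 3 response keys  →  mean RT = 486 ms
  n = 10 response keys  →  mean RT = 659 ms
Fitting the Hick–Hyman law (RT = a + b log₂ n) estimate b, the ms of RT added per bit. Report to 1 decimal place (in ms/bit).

99.6 ms/bit

Slope: b = (659 − 486) / (log₂ 10 − log₂ 3) = 173/1.7370 = 99.599 ms/bit.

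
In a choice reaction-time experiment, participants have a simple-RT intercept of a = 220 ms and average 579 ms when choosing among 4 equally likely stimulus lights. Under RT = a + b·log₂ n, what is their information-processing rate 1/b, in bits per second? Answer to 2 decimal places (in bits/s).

5.57 bits/s

b = (579 − 220)/log₂ 4 = 359/2 = 179.500 ms per bit = 0.17950 s/bit; the reciprocal is 5.571 bits/s.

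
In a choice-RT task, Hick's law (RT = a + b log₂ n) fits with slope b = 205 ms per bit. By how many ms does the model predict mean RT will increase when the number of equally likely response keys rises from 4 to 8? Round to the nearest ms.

205 ms

Only the slope matters, since a is common to both: ΔRT = b·log₂(n₂/n₁).
log₂(8) − log₂(4) = log₂(8/4) = log₂(2) = 1.
ΔRT = 205 × 1.0000 = 205.000 ms.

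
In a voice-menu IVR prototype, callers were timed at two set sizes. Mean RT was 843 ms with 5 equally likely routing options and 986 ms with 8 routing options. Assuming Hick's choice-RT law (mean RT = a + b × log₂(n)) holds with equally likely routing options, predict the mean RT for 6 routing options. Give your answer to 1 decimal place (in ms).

RT is linear in log₂ n, so two points fix the line:
  b = (986 − 843) / (log₂ 8 − log₂ 5) = 143 / (3 − 2.3219) = 210.892 ms/bit
  a = 843 − 210.892 × 2.3219 = 353.324 ms
Then RT(6) = 353.324 + 210.892 × log₂ 6 = 353.324 + 210.892 × 2.5850 ≈ 898.472 ms.

898.5 ms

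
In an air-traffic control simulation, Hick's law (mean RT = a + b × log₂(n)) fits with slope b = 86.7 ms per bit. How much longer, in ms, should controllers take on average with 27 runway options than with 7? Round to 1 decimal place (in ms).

ΔRT = (a + b log₂ n₂) − (a + b log₂ n₁) = b·(log₂ n₂ − log₂ n₁).
log₂(27) − log₂(7) = 4.7549 − 2.8074 = 1.9475.
ΔRT = 86.7 × 1.9475 = 168.851 ms.

168.9 ms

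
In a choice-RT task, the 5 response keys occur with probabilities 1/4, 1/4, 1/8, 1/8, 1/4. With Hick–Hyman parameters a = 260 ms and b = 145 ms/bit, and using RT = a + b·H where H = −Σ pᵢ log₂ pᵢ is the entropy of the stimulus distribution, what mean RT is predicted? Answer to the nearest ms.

H = −Σ pᵢ log₂ pᵢ = 0.25·2 + 0.25·2 + 0.125·3 + 0.125·3 + 0.25·2 = 2.250 bits.
RT = 260 + 145 × 2.250 = 586.25 ms.

586 ms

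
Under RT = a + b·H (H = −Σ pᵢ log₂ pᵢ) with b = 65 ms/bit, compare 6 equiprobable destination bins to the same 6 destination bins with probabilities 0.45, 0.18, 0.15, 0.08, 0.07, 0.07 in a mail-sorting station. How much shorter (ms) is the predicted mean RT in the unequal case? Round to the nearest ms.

Equiprobable entropy H₀ = log₂ 6 = 2.5850 bits.
Skewed entropy H = −Σ pᵢ log₂ pᵢ = 2.2029 bits.
ΔRT = b·(H₀ − H) = 65 × 0.3821 = 24.84 ms.

25 ms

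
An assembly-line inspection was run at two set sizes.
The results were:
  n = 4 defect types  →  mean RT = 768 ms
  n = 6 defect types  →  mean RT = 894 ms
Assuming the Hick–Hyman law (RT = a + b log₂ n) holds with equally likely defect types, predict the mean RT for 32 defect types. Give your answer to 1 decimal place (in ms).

Solve the two-equation system in a and b:
  b = (894 − 768) / (log₂ 6 − log₂ 4) = 126 / (2.5850 − 2) = 215.398 ms/bit
  a = 768 − 215.398 × 2 = 337.203 ms
Then RT(32) = 337.203 + 215.398 × log₂ 32 = 337.203 + 215.398 × 5 ≈ 1414.195 ms.

1414.2 ms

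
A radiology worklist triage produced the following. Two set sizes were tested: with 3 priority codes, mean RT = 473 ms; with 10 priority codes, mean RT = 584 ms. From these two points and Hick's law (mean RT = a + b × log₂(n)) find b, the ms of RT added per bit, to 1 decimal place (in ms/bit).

Slope: b = (584 − 473) / (log₂ 10 − log₂ 3) = 111/1.7370 = 63.905 ms/bit.

63.9 ms/bit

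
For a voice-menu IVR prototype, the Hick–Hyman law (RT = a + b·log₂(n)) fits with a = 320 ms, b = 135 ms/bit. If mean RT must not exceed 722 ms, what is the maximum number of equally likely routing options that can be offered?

135·log₂ n ≤ 722 − 320 = 402, giving log₂ n ≤ 2.9778 and n ≤ 7.878. The largest whole number is 7.

7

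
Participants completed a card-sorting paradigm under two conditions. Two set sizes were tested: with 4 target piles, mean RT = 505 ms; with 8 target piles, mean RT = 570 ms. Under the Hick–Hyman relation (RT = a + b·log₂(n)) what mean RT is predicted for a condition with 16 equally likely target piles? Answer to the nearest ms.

635 ms

RT is linear in log₂ n, so two points fix the line:
  b = (570 − 505) / (log₂ 8 − log₂ 4) = 65 / (3 − 2) = 65 ms/bit
  a = 505 − 65 × 2 = 375 ms
Then RT(16) = 375 + 65 × log₂ 16 = 375 + 65 × 4 ≈ 635.000 ms.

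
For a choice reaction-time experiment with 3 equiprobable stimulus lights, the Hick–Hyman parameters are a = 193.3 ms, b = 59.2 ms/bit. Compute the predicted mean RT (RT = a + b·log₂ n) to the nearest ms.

log₂(3) = 1.5850 bits, so RT = 193.3 + 59.2 × 1.5850 ≈ 287.130 ms.

287 ms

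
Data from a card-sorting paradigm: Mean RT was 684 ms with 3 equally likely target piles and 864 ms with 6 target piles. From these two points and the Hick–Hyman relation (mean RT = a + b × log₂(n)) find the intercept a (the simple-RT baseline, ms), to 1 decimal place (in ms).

Slope: b = (864 − 684) / (log₂ 6 − log₂ 3) = 180/1.0000 = 180.000 ms/bit.
a = RT₁ − b·log₂ n₁ = 684 − 180.000 × 1.5850 = 398.707 ms.

398.7 ms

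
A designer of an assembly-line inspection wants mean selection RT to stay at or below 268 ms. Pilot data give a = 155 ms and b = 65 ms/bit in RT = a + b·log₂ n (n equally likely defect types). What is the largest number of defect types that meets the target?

Information budget: (268 − 155)/65 = 1.7385 bits, so n ≤ 2^1.7385 = 3.337 → at most 3.

3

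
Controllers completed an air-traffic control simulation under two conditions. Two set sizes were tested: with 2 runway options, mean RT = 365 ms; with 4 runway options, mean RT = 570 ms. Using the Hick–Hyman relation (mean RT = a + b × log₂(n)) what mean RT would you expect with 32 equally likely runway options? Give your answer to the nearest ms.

With log₂ n on the abscissa the relation is linear; from the two conditions:
  b = (570 − 365) / (log₂ 4 − log₂ 2) = 205 / (2 − 1) = 205 ms/bit
  a = 365 − 205 × 1 = 160 ms
Then RT(32) = 160 + 205 × log₂ 32 = 160 + 205 × 5 ≈ 1185.000 ms.

1185 ms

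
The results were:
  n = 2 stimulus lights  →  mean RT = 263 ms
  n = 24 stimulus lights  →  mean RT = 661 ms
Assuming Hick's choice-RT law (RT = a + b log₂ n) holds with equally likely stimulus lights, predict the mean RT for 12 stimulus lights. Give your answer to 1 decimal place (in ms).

With log₂ n on the abscissa the relation is linear; from the two conditions:
  b = (661 − 263) / (log₂ 24 − log₂ 2) = 398 / (4.5850 − 1) = 111.019 ms/bit
  a = 263 − 111.019 × 1 = 151.981 ms
Then RT(12) = 151.981 + 111.019 × log₂ 12 = 151.981 + 111.019 × 3.5850 ≈ 549.981 ms.

550.0 ms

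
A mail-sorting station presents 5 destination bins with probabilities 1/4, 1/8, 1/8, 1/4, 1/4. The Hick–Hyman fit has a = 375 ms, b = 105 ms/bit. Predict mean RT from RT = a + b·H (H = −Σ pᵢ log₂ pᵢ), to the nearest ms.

H = −Σ pᵢ log₂ pᵢ = 0.25·2 + 0.125·3 + 0.125·3 + 0.25·2 + 0.25·2 = 2.250 bits.
RT = 375 + 105 × 2.250 = 611.25 ms.

611 ms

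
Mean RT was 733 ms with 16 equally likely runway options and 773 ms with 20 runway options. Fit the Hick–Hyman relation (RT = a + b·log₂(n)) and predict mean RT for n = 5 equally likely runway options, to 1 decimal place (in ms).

Solve the two-equation system in a and b:
  b = (773 − 733) / (log₂ 20 − log₂ 16) = 40 / (4.3219 − 4) = 124.251 ms/bit
  a = 733 − 124.251 × 4 = 235.995 ms
Then RT(5) = 235.995 + 124.251 × log₂ 5 = 235.995 + 124.251 × 2.3219 ≈ 524.497 ms.

524.5 ms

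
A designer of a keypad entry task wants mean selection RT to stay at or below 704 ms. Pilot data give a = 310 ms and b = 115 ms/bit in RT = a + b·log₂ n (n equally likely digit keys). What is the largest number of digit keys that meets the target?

10

115·log₂ n ≤ 704 − 310 = 394, giving log₂ n ≤ 3.4261 and n ≤ 10.749. The largest whole number is 10.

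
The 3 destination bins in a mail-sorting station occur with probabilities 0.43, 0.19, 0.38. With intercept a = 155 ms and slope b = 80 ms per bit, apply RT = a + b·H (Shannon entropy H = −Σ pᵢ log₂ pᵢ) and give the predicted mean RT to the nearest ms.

Entropy contributions −pᵢ log₂ pᵢ: 0.5236, 0.4552, 0.5305; sum H = 1.5092 bits.
RT = a + bH = 155 + 80·1.5092 = 275.74 ms.

276 ms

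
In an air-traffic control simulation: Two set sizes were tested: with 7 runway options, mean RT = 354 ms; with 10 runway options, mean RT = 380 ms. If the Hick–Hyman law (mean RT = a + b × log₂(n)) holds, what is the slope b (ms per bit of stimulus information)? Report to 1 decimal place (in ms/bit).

50.5 ms/bit

Slope: b = (380 − 354) / (log₂ 10 − log₂ 7) = 26/0.5146 = 50.527 ms/bit.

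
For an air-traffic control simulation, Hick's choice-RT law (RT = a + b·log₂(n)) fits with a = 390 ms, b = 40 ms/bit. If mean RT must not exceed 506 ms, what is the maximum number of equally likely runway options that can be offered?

Information budget: (506 − 390)/40 = 2.9000 bits, so n ≤ 2^2.9000 = 7.464 → at most 7.

7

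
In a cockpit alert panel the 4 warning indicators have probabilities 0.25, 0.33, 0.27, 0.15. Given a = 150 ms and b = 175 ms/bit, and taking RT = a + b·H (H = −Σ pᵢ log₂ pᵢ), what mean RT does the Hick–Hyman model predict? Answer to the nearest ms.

491 ms

H = 0.25·log₂(1/0.25) + 0.33·log₂(1/0.33) + 0.27·log₂(1/0.27) + 0.15·log₂(1/0.15) = 1.9484 bits.
RT = 150 + 175 × 1.9484 = 490.97 ms.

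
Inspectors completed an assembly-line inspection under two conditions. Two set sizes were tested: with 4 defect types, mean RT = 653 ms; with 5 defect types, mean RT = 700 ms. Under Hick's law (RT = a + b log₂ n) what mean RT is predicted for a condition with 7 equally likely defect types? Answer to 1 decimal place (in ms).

Solve the two-equation system in a and b:
  b = (700 − 653) / (log₂ 5 − log₂ 4) = 47 / (2.3219 − 2) = 145.995 ms/bit
  a = 653 − 145.995 × 2 = 361.009 ms
Then RT(7) = 361.009 + 145.995 × log₂ 7 = 361.009 + 145.995 × 2.8074 ≈ 770.870 ms.

770.9 ms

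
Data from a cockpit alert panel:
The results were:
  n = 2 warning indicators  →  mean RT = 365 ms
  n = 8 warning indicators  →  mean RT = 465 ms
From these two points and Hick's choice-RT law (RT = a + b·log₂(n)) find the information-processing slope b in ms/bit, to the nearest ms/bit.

Slope: b = (465 − 365) / (log₂ 8 − log₂ 2) = 100/2.0000 = 50 ms/bit.

50 ms/bit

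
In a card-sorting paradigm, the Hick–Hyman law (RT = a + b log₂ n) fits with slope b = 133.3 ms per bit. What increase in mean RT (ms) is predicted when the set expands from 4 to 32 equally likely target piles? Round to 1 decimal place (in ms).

The intercept a cancels: ΔRT = b·(log₂ n₂ − log₂ n₁) = b·log₂(n₂/n₁).
log₂(32) − log₂(4) = log₂(32/4) = log₂(8) = 3.
ΔRT = 133.3 × 3.0000 = 399.900 ms.

399.9 ms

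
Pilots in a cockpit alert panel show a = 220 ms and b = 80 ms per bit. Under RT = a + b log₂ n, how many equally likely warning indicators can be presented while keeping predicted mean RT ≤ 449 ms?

80·log₂ n ≤ 449 − 220 = 229, giving log₂ n ≤ 2.8625 and n ≤ 7.273. The largest whole number is 7.

7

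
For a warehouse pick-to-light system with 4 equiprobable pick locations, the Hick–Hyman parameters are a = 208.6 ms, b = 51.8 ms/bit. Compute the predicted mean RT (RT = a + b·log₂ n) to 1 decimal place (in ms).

log₂(4) = 2 bits, so RT = 208.6 + 51.8 × 2 ≈ 312.200 ms.

312.2 ms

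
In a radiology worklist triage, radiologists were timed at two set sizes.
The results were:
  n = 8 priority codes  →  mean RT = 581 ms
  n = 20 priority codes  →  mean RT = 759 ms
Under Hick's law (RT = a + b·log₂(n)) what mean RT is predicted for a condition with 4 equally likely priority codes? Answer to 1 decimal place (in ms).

446.3 ms

Fit slope and intercept:
  b = (759 − 581) / (log₂ 20 − log₂ 8) = 178 / (4.3219 − 3) = 134.652 ms/bit
  a = 581 − 134.652 × 3 = 177.045 ms
Then RT(4) = 177.045 + 134.652 × log₂ 4 = 177.045 + 134.652 × 2 ≈ 446.348 ms.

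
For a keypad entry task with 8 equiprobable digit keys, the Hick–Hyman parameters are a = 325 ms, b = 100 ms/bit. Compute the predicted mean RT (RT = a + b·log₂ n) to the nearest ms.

625 ms

log₂(8) = 3 bits, so RT = 325 + 100 × 3 ≈ 625.000 ms.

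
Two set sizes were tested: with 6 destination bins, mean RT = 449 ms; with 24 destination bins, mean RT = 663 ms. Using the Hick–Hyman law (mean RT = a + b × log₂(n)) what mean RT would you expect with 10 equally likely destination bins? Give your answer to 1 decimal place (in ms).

527.9 ms

RT is linear in log₂ n, so two points fix the line:
  b = (663 − 449) / (log₂ 24 − log₂ 6) = 214 / (4.5850 − 2.5850) = 107.000 ms/bit
  a = 449 − 107.000 × 2.5850 = 172.409 ms
Then RT(10) = 172.409 + 107.000 × log₂ 10 = 172.409 + 107.000 × 3.3219 ≈ 527.855 ms.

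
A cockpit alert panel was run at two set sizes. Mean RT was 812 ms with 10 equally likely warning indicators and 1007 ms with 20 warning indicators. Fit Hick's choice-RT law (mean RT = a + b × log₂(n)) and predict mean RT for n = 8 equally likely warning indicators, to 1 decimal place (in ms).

749.2 ms

RT is linear in log₂ n, so two points fix the line:
  b = (1007 − 812) / (log₂ 20 − log₂ 10) = 195 / (4.3219 − 3.3219) = 195.000 ms/bit
  a = 812 − 195.000 × 3.3219 = 164.224 ms
Then RT(8) = 164.224 + 195.000 × log₂ 8 = 164.224 + 195.000 × 3 ≈ 749.224 ms.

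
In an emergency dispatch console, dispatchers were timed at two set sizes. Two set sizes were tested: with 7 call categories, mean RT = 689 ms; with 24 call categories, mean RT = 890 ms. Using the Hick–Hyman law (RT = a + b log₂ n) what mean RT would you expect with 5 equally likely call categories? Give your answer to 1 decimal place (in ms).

Fit slope and intercept:
  b = (890 − 689) / (log₂ 24 − log₂ 7) = 201 / (4.5850 − 2.8074) = 113.073 ms/bit
  a = 689 − 113.073 × 2.8074 = 371.563 ms
Then RT(5) = 371.563 + 113.073 × log₂ 5 = 371.563 + 113.073 × 2.3219 ≈ 634.111 ms.

634.1 ms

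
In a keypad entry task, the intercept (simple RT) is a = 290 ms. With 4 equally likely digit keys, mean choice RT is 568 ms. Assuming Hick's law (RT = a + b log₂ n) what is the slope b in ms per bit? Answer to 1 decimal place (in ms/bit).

4 alternatives carry log₂ 4 = 2 bits; the choice cost is 568 − 290 = 278 ms, so b = 278/2 = 139.000 ms/bit.

139.0 ms/bit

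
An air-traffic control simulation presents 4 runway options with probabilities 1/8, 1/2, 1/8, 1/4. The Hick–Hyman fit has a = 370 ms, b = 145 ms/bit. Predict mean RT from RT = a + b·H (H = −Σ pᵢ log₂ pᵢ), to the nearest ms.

624 ms

H = −Σ pᵢ log₂ pᵢ = 0.125·3 + 0.5·1 + 0.125·3 + 0.25·2 = 1.750 bits.
RT = 370 + 145 × 1.750 = 623.75 ms.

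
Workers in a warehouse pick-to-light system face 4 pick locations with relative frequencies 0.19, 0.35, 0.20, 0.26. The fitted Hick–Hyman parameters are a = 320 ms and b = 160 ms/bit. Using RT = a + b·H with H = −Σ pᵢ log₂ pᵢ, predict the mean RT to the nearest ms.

633 ms

H = 0.19·log₂(1/0.19) + 0.35·log₂(1/0.35) + 0.20·log₂(1/0.20) + 0.26·log₂(1/0.26) = 1.9550 bits.
RT = 320 + 160 × 1.9550 = 632.80 ms.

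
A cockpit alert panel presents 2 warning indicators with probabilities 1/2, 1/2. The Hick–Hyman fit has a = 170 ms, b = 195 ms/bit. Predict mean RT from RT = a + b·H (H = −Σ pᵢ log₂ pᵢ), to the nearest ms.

365 ms

H = −Σ pᵢ log₂ pᵢ = 0.5·1 + 0.5·1 = 1.000 bits.
RT = 170 + 195 × 1.000 = 365.00 ms.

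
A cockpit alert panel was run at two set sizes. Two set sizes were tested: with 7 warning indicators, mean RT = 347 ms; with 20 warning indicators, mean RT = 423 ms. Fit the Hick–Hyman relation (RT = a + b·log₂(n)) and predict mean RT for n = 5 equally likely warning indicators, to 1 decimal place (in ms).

RT is linear in log₂ n, so two points fix the line:
  b = (423 − 347) / (log₂ 20 − log₂ 7) = 76 / (4.3219 − 2.8074) = 50.179 ms/bit
  a = 347 − 50.179 × 2.8074 = 206.129 ms
Then RT(5) = 206.129 + 50.179 × log₂ 5 = 206.129 + 50.179 × 2.3219 ≈ 322.642 ms.

322.6 ms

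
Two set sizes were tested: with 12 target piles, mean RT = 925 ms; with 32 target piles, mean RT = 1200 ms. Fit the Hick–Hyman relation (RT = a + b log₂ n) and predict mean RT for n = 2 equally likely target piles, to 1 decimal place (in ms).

RT is linear in log₂ n, so two points fix the line:
  b = (1200 − 925) / (log₂ 32 − log₂ 12) = 275 / (5 − 3.5850) = 194.341 ms/bit
  a = 925 − 194.341 × 3.5850 = 228.294 ms
Then RT(2) = 228.294 + 194.341 × log₂ 2 = 228.294 + 194.341 × 1 ≈ 422.635 ms.

422.6 ms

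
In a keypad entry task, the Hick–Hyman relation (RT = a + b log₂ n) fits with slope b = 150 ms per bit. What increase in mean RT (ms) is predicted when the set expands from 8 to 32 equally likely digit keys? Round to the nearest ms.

300 ms

The intercept a cancels: ΔRT = b·(log₂ n₂ − log₂ n₁) = b·log₂(n₂/n₁).
log₂(32) − log₂(8) = log₂(32/8) = log₂(4) = 2.
ΔRT = 150 × 2.0000 = 300.000 ms.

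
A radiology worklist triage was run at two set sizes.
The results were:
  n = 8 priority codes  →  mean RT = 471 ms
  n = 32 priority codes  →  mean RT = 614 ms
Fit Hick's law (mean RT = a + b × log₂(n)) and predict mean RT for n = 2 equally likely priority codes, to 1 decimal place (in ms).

Solve the two-equation system in a and b:
  b = (614 − 471) / (log₂ 32 − log₂ 8) = 143 / (5 − 3) = 71.500 ms/bit
  a = 471 − 71.500 × 3 = 256.500 ms
Then RT(2) = 256.500 + 71.500 × log₂ 2 = 256.500 + 71.500 × 1 ≈ 328.000 ms.

328.0 ms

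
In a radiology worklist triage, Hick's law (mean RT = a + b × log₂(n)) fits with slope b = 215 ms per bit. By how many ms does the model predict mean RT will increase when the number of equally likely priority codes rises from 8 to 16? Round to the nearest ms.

ΔRT = (a + b log₂ n₂) − (a + b log₂ n₁) = b·(log₂ n₂ − log₂ n₁).
log₂(16) − log₂(8) = log₂(16/8) = log₂(2) = 1.
ΔRT = 215 × 1.0000 = 215.000 ms.

215 ms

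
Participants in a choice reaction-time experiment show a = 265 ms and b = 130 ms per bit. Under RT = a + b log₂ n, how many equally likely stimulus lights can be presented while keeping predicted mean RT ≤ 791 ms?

130·log₂ n ≤ 791 − 265 = 526, giving log₂ n ≤ 4.0462 and n ≤ 16.520. The largest whole number is 16.

16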